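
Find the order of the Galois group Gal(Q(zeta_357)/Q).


|Gal(Q(zeta_357)/Q)| = phi(357)
= 192

192


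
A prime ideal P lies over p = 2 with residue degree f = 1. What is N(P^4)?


N(P^a) = p^(a*f)
= 2^(4*1)
= 2^4
= 16

16


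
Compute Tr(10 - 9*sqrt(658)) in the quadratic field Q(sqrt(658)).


Tr(a + b*sqrt(d)) = (a + b*sqrt(d)) + (a - b*sqrt(d)) = 2a
= 2 * (10)
= 20

20


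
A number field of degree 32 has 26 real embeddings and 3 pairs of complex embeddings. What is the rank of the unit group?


By Dirichlet's unit theorem:
rank = r1 + r2 - 1
= 26 + 3 - 1
= 28

28


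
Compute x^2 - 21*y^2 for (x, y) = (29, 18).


x^2 - d*y^2
= 29^2 - 21*18^2
= 841 - 6804
= -5963

-5963


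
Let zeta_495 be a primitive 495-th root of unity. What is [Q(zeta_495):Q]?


The degree equals Euler's totient phi(495).
495 = 3^2 * 5 * 11
phi(495) = 240

240


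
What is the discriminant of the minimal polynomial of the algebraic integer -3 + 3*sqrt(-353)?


The element -3 + 3*sqrt(-353) has minimal polynomial:
x^2 + 6*x + 3186
Discriminant = (6)^2 - 4*(3186)
= 36 - 12744
= -12708

-12708


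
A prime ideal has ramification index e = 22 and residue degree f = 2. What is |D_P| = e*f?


|D_P| = e * f
= 22 * 2
= 44

44


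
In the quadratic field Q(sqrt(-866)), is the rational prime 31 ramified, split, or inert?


K = Q(sqrt(-866)). Since d mod 4 = 2, disc(K) = -3464.
Check p | disc: -3464 mod 31 = 8.
p does not divide disc. Compute Legendre symbol (d/p):
2^((31-1)/2) mod 31 = 1
(d/p) = 1, so p splits: (p) = P*P' with e=1, f=1, g=2.
Therefore p is split.

split


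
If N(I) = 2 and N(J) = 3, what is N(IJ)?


N(IJ) = N(I) * N(J)
= 2 * 3
= 6

6


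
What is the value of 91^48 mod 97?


p = 97 is prime and the exponent is (p-1)/2 = 48, so by Euler's criterion 91^48 = (91/97) = +1 or -1 mod 97.
Compute by square-and-multiply:
  48 = 32 + 16 (binary 110000)
  Repeated squaring mod 97: 91^1 = 91, 91^2 = 36, 91^4 = 35, 91^8 = 61, 91^16 = 35, 91^32 = 61
  91^48 = 91^32 * 91^16 = 61 * 35 mod 97
    61 * 35 = 2135 = 1 mod 97
  91^48 = 1 mod 97
Result 1: 91 is a quadratic residue mod 97.
91^48 mod 97 = 1

1


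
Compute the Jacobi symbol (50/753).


Compute (50/753) via quadratic reciprocity:
  pull out 2: (2/753) = +1  (since 753 mod 8 = 1)
  reciprocity: (25/753) -> +(753/25)
  reduce: (3/25)
  reciprocity: (3/25) -> +(25/3)
  reduce: (1/3)
  (1/3) = 1
Product of signs = 1

1


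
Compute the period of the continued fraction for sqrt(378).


Run the CF algorithm for sqrt(378).
a_0 = floor(sqrt(378)) = 19; set m_0=0, q_0=1.
Recurrence: m' = q*a - m,  q' = (d - m'^2)/q,  a' = floor((a_0 + m')/q').
  step 1: m=19, q=17, a=2
  step 2: m=15, q=9, a=3
  step 3: m=12, q=26, a=1
  step 4: m=14, q=7, a=4
  step 5: m=14, q=26, a=1
  step 6: m=12, q=9, a=3
  step 7: m=15, q=17, a=2
  step 8: m=19, q=1, a=38
a_8 = 2*a_0 = 38, so the period closes here.
sqrt(378) = [19; 2, 3, 1, 4, 1, 3, 2, 38]
Period length = 8

8


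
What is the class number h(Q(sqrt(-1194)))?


K = Q(sqrt(-1194)). d mod 4 = 2, so D = disc(K) = 4d = -4776
h(K) equals the number of primitive reduced positive-definite forms (a, b, c) = a*x^2 + b*x*y + c*y^2 with b^2 - 4ac = D,
where reduced means |b| <= a <= c, with b >= 0 whenever |b| = a or a = c, and primitive means gcd(a, b, c) = 1.
Reduced forces 3a^2 <= |D| = 4776, so 1 <= a <= 39; b must have the parity of D, and c = (b^2 - D)/(4a) must be an integer >= a.
Enumerate a = 1..39, b in [-a, a]:
  a=1: (1, 0, 1194)  [1]
  a=2: (2, 0, 597)  [1]
  a=3: (3, 0, 398)  [1]
  a=4: none
  a=5: (5, -2, 239), (5, 2, 239)  [2]
  a=6: (6, 0, 199)  [1]
  a=7..9: none
  a=10: (10, -8, 121), (10, 8, 121)  [2]
  a=11: (11, -8, 110), (11, 8, 110)  [2]
  a=12..14: none
  a=15: (15, -12, 82), (15, 12, 82)  [2]
  a=16: none
  a=17: (17, -16, 74), (17, 16, 74)  [2]
  a=18..21: none
  a=22: (22, -8, 55), (22, 8, 55)  [2]
  a=23: (23, -10, 53), (23, 10, 53)  [2]
  a=24: none
  a=25: (25, -18, 51), (25, 18, 51)  [2]
  a=26..28: none
  a=29: (29, -26, 47), (29, 26, 47)  [2]
  a=30: (30, -12, 41), (30, 12, 41)  [2]
  a=31..32: none
  a=33: (33, -30, 43), (33, 30, 43)  [2]
  a=34: (34, -16, 37), (34, 16, 37)  [2]
  a=35..39: none
Total reduced forms: 1 + 1 + 1 + 2 + 1 + 2 + 2 + 2 + 2 + 2 + 2 + 2 + 2 + 2 + 2 + 2 = 28
h = 28

28


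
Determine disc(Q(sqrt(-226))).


For K = Q(sqrt(d)) with d squarefree: disc(K) = d if d = 1 mod 4, and disc(K) = 4d if d = 2 or 3 mod 4.
Here d = -226, and d mod 4 = 2.
d = 2 mod 4, not 1 (O_K = Z[sqrt(d)]), so disc(K) = 4d = 4 * (-226) = -904

-904


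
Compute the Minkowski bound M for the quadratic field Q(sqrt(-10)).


d = -10, d mod 4 = 2, so disc(K) = 4d = -40; |disc(K)| = 40
Imaginary quadratic field, so n = 2, s = r2 = 1, r1 = 0
M = (n!/n^n) * (4/pi)^s * sqrt(|disc(K)|) = (2!/2^2) * (4/pi)^1 * sqrt(40)
= 0.5 * 1.273240 * 6.324555
= 4.0263

4.0263


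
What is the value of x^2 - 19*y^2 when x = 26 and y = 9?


x^2 - d*y^2
= 26^2 - 19*9^2
= 676 - 1539
= -863

-863


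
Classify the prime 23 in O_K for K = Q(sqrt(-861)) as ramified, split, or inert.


K = Q(sqrt(-861)). Since d mod 4 = 3, disc(K) = -3444.
Check p | disc: -3444 mod 23 = 6.
p does not divide disc. Compute Legendre symbol (d/p):
13^((23-1)/2) mod 23 = 1
(d/p) = 1, so p splits: (p) = P*P' with e=1, f=1, g=2.
Therefore p is split.

split


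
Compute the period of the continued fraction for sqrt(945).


Run the CF algorithm for sqrt(945).
a_0 = floor(sqrt(945)) = 30; set m_0=0, q_0=1.
Recurrence: m' = q*a - m,  q' = (d - m'^2)/q,  a' = floor((a_0 + m')/q').
  step 1: m=30, q=45, a=1
  step 2: m=15, q=16, a=2
  step 3: m=17, q=41, a=1
  step 4: m=24, q=9, a=6
  step 5: m=30, q=5, a=12
  step 6: m=30, q=9, a=6
  step 7: m=24, q=41, a=1
  step 8: m=17, q=16, a=2
  step 9: m=15, q=45, a=1
  step 10: m=30, q=1, a=60
a_10 = 2*a_0 = 60, so the period closes here.
sqrt(945) = [30; 1, 2, 1, 6, 12, 6, 1, 2, 1, 60]
Period length = 10

10


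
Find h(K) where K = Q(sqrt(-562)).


K = Q(sqrt(-562)). d mod 4 = 2, so D = disc(K) = 4d = -2248
h(K) equals the number of primitive reduced positive-definite forms (a, b, c) = a*x^2 + b*x*y + c*y^2 with b^2 - 4ac = D,
where reduced means |b| <= a <= c, with b >= 0 whenever |b| = a or a = c, and primitive means gcd(a, b, c) = 1.
Reduced forces 3a^2 <= |D| = 2248, so 1 <= a <= 27; b must have the parity of D, and c = (b^2 - D)/(4a) must be an integer >= a.
Enumerate a = 1..27, b in [-a, a]:
  a=1: (1, 0, 562)  [1]
  a=2: (2, 0, 281)  [1]
  a=3..12: none
  a=13: (13, -12, 46), (13, 12, 46)  [2]
  a=14..16: none
  a=17: (17, -8, 34), (17, 8, 34)  [2]
  a=18..22: none
  a=23: (23, -12, 26), (23, 12, 26)  [2]
  a=24..27: none
Total reduced forms: 1 + 1 + 2 + 2 + 2 = 8
h = 8

8


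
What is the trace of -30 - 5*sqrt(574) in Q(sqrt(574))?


Tr(a + b*sqrt(d)) = (a + b*sqrt(d)) + (a - b*sqrt(d)) = 2a
= 2 * (-30)
= -60

-60


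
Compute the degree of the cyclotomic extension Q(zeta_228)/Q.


The degree equals Euler's totient phi(228).
228 = 2^2 * 3 * 19
phi(228) = 72

72


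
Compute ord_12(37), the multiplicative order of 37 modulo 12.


We want ord_12(37), the smallest k >= 1 with 37^k = 1 mod 12.
n = 12 = 2^2 * 3, phi(12) = 4; the order divides phi(n).
Divisors of 4: 1, 2, 4
Repeated squaring mod 12: 37^1 = 1, 37^2 = 1, 37^4 = 1
Test divisors in increasing order:
  k=1: 37^1 = 1 mod 12  <- first divisor giving 1
Order = 1

1


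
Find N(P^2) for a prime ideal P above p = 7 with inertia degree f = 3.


N(P^a) = p^(a*f)
= 7^(2*3)
= 7^6
= 117649

117649


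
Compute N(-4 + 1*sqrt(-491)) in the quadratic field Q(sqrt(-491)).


N(a + b*sqrt(d)) = a^2 - d*b^2
= (-4)^2 - (-491)*(1)^2
= 16 + 491
= 507

507


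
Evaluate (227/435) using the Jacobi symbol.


Compute (227/435) via quadratic reciprocity:
  reciprocity: (227/435) -> -(435/227)
  reduce: (208/227)
  pull out 2: (2/227) = -1  (since 227 mod 8 = 3)
  pull out 2: (2/227) = -1  (since 227 mod 8 = 3)
  pull out 2: (2/227) = -1  (since 227 mod 8 = 3)
  pull out 2: (2/227) = -1  (since 227 mod 8 = 3)
  reciprocity: (13/227) -> +(227/13)
  reduce: (6/13)
  pull out 2: (2/13) = -1  (since 13 mod 8 = 5)
  reciprocity: (3/13) -> +(13/3)
  reduce: (1/3)
  (1/3) = 1
Product of signs = 1

1


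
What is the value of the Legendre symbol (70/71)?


p = 71 is prime, so compute (70/71) with the reciprocity algorithm (Jacobi-symbol steps: pull out 2s via (2/n), flip via reciprocity, reduce):
  pull out 2: (2/71) = +1  (since 71 mod 8 = 7)
  reciprocity: (35/71) -> -(71/35)
  reduce: (1/35)
  (1/35) = 1
Product of signs = -1
(70/71) = -1

-1


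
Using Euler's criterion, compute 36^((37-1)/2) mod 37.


p = 37 is prime and the exponent is (p-1)/2 = 18, so by Euler's criterion 36^18 = (36/37) = +1 or -1 mod 37.
Compute by square-and-multiply:
  18 = 16 + 2 (binary 10010)
  Repeated squaring mod 37: 36^1 = 36, 36^2 = 1, 36^4 = 1, 36^8 = 1, 36^16 = 1
  36^18 = 36^16 * 36^2 = 1 * 1 mod 37
    1 * 1 = 1 = 1 mod 37
  36^18 = 1 mod 37
Result 1: 36 is a quadratic residue mod 37.
36^18 mod 37 = 1

1


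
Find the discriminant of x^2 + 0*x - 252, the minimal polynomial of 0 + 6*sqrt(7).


The element 0 + 6*sqrt(7) has minimal polynomial:
x^2 + 0*x - 252
Discriminant = (0)^2 - 4*(-252)
= 0 + 1008
= 1008

1008


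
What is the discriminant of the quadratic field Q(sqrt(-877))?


For K = Q(sqrt(d)) with d squarefree: disc(K) = d if d = 1 mod 4, and disc(K) = 4d if d = 2 or 3 mod 4.
Here d = -877, and d mod 4 = 3.
d = 3 mod 4, not 1 (O_K = Z[sqrt(d)]), so disc(K) = 4d = 4 * (-877) = -3508

-3508


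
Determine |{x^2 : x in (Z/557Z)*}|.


For prime p, the number of non-zero quadratic residues is (p-1)/2.
= (557-1)/2
= 278

278


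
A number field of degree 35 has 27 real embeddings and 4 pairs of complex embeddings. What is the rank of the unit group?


By Dirichlet's unit theorem:
rank = r1 + r2 - 1
= 27 + 4 - 1
= 30

30


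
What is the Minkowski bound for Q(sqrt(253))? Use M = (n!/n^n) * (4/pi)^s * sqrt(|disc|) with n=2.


d = 253, d mod 4 = 1, so disc(K) = d = 253; |disc(K)| = 253
Real quadratic field, so n = 2, s = r2 = 0, r1 = 2
M = (n!/n^n) * (4/pi)^s * sqrt(|disc(K)|) = (2!/2^2) * (4/pi)^0 * sqrt(253)
= 0.5 * 1.000000 * 15.905974
= 7.9530

7.9530


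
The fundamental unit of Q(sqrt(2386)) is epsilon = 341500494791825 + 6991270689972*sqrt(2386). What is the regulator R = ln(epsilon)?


epsilon = 341500494791825 + 6991270689972*sqrt(2386)
= 6.8300e+14
R = ln(6.8300e+14)
= 34.1575

34.1575


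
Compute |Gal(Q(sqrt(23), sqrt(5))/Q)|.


The 2 square roots of distinct primes are multiplicatively independent over Q,
so [K:Q] = 2^2 and Gal(K/Q) is isomorphic to (Z/2Z)^2.
|Gal| = 2^2 = 4

4


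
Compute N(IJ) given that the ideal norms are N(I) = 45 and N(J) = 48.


N(IJ) = N(I) * N(J)
= 45 * 48
= 2160

2160


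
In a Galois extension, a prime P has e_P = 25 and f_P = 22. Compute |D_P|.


|D_P| = e * f
= 25 * 22
= 550

550


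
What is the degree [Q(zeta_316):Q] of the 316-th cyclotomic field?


The degree equals Euler's totient phi(316).
316 = 2^2 * 79
phi(316) = 156

156


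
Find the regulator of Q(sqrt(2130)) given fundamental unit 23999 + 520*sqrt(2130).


epsilon = 23999 + 520*sqrt(2130)
= 47998.0000
R = ln(47998.0000)
= 10.7789

10.7789


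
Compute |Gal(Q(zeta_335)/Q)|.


|Gal(Q(zeta_335)/Q)| = phi(335)
= 264

264


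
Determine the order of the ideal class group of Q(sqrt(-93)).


K = Q(sqrt(-93)). d mod 4 = 3, so D = disc(K) = 4d = -372
h(K) equals the number of primitive reduced positive-definite forms (a, b, c) = a*x^2 + b*x*y + c*y^2 with b^2 - 4ac = D,
where reduced means |b| <= a <= c, with b >= 0 whenever |b| = a or a = c, and primitive means gcd(a, b, c) = 1.
Reduced forces 3a^2 <= |D| = 372, so 1 <= a <= 11; b must have the parity of D, and c = (b^2 - D)/(4a) must be an integer >= a.
Enumerate a = 1..11, b in [-a, a]:
  a=1: (1, 0, 93)  [1]
  a=2: (2, 2, 47)  [1]
  a=3: (3, 0, 31)  [1]
  a=4..5: none
  a=6: (6, 6, 17)  [1]
  a=7..11: none
Total reduced forms: 1 + 1 + 1 + 1 = 4
h = 4

4


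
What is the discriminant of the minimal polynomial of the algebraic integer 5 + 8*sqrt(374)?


The element 5 + 8*sqrt(374) has minimal polynomial:
x^2 - 10*x - 23911
Discriminant = (-10)^2 - 4*(-23911)
= 100 + 95644
= 95744

95744


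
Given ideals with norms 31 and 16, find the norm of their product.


N(IJ) = N(I) * N(J)
= 31 * 16
= 496

496


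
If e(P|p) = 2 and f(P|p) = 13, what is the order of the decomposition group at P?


|D_P| = e * f
= 2 * 13
= 26

26


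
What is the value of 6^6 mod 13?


p = 13 is prime and the exponent is (p-1)/2 = 6, so by Euler's criterion 6^6 = (6/13) = +1 or -1 mod 13.
Compute by square-and-multiply:
  6 = 4 + 2 (binary 110)
  Repeated squaring mod 13: 6^1 = 6, 6^2 = 10, 6^4 = 9
  6^6 = 6^4 * 6^2 = 9 * 10 mod 13
    9 * 10 = 90 = 12 mod 13
  6^6 = 12 mod 13
Result 12 = p - 1 = -1 mod 13: 6 is a quadratic non-residue mod 13. As a residue in [0, p-1] the value is 12.
6^6 mod 13 = 12

12


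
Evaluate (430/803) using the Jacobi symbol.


Compute (430/803) via quadratic reciprocity:
  pull out 2: (2/803) = -1  (since 803 mod 8 = 3)
  reciprocity: (215/803) -> -(803/215)
  reduce: (158/215)
  pull out 2: (2/215) = +1  (since 215 mod 8 = 7)
  reciprocity: (79/215) -> -(215/79)
  reduce: (57/79)
  reciprocity: (57/79) -> +(79/57)
  reduce: (22/57)
  pull out 2: (2/57) = +1  (since 57 mod 8 = 1)
  reciprocity: (11/57) -> +(57/11)
  reduce: (2/11)
  pull out 2: (2/11) = -1  (since 11 mod 8 = 3)
  (1/11) = 1
Product of signs = 1

1


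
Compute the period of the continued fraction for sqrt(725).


Run the CF algorithm for sqrt(725).
a_0 = floor(sqrt(725)) = 26; set m_0=0, q_0=1.
Recurrence: m' = q*a - m,  q' = (d - m'^2)/q,  a' = floor((a_0 + m')/q').
  step 1: m=26, q=49, a=1
  step 2: m=23, q=4, a=12
  step 3: m=25, q=25, a=2
  step 4: m=25, q=4, a=12
  step 5: m=23, q=49, a=1
  step 6: m=26, q=1, a=52
a_6 = 2*a_0 = 52, so the period closes here.
sqrt(725) = [26; 1, 12, 2, 12, 1, 52]
Period length = 6

6


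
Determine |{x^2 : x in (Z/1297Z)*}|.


For prime p, the number of non-zero quadratic residues is (p-1)/2.
= (1297-1)/2
= 648

648


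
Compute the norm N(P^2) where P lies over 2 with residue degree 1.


N(P^a) = p^(a*f)
= 2^(2*1)
= 2^2
= 4

4


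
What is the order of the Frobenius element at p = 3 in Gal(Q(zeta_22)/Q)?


The Frobenius at p in Gal(Q(zeta_n)/Q) = (Z/nZ)* is the class of p, so its order is ord_22(3), the smallest k >= 1 with 3^k = 1 mod 22.
n = 22 = 2 * 11, phi(22) = 10; the order divides phi(n).
Divisors of 10: 1, 2, 5, 10
Repeated squaring mod 22: 3^1 = 3, 3^2 = 9, 3^4 = 15, 3^8 = 5
Test divisors in increasing order:
  k=1: 3^1 = 3 mod 22
  k=2: 3^2 = 9 mod 22
  k=5: 3^5 = 15 * 3 = 1 mod 22  <- first divisor giving 1
Order = 5

5


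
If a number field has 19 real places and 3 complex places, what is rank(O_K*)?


By Dirichlet's unit theorem:
rank = r1 + r2 - 1
= 19 + 3 - 1
= 21

21


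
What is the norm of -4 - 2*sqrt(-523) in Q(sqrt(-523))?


N(a + b*sqrt(d)) = a^2 - d*b^2
= (-4)^2 - (-523)*(-2)^2
= 16 + 2092
= 2108

2108


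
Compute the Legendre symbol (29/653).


p = 653 is prime, so compute (29/653) with the reciprocity algorithm (Jacobi-symbol steps: pull out 2s via (2/n), flip via reciprocity, reduce):
  reciprocity: (29/653) -> +(653/29)
  reduce: (15/29)
  reciprocity: (15/29) -> +(29/15)
  reduce: (14/15)
  pull out 2: (2/15) = +1  (since 15 mod 8 = 7)
  reciprocity: (7/15) -> -(15/7)
  reduce: (1/7)
  (1/7) = 1
Product of signs = -1
(29/653) = -1

-1


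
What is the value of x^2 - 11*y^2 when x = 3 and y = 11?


x^2 - d*y^2
= 3^2 - 11*11^2
= 9 - 1331
= -1322

-1322


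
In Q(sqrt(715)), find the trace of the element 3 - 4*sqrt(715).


Tr(a + b*sqrt(d)) = (a + b*sqrt(d)) + (a - b*sqrt(d)) = 2a
= 2 * (3)
= 6

6


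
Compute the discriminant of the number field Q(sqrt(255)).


For K = Q(sqrt(d)) with d squarefree: disc(K) = d if d = 1 mod 4, and disc(K) = 4d if d = 2 or 3 mod 4.
Here d = 255, and d mod 4 = 3.
d = 3 mod 4, not 1 (O_K = Z[sqrt(d)]), so disc(K) = 4d = 4 * (255) = 1020

1020


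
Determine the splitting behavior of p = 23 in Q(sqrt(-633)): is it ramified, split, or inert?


K = Q(sqrt(-633)). Since d mod 4 = 3, disc(K) = -2532.
Check p | disc: -2532 mod 23 = 21.
p does not divide disc. Compute Legendre symbol (d/p):
11^((23-1)/2) mod 23 = -1
(d/p) = -1, so p is inert: (p) stays prime with e=1, f=2, g=1.
Therefore p is inert.

inert


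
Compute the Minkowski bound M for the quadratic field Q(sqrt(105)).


d = 105, d mod 4 = 1, so disc(K) = d = 105; |disc(K)| = 105
Real quadratic field, so n = 2, s = r2 = 0, r1 = 2
M = (n!/n^n) * (4/pi)^s * sqrt(|disc(K)|) = (2!/2^2) * (4/pi)^0 * sqrt(105)
= 0.5 * 1.000000 * 10.246951
= 5.1235

5.1235


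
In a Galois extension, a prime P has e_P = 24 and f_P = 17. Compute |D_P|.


|D_P| = e * f
= 24 * 17
= 408

408


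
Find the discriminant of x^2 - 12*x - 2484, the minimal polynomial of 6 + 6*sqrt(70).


The element 6 + 6*sqrt(70) has minimal polynomial:
x^2 - 12*x - 2484
Discriminant = (-12)^2 - 4*(-2484)
= 144 + 9936
= 10080

10080


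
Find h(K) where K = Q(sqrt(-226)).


K = Q(sqrt(-226)). d mod 4 = 2, so D = disc(K) = 4d = -904
h(K) equals the number of primitive reduced positive-definite forms (a, b, c) = a*x^2 + b*x*y + c*y^2 with b^2 - 4ac = D,
where reduced means |b| <= a <= c, with b >= 0 whenever |b| = a or a = c, and primitive means gcd(a, b, c) = 1.
Reduced forces 3a^2 <= |D| = 904, so 1 <= a <= 17; b must have the parity of D, and c = (b^2 - D)/(4a) must be an integer >= a.
Enumerate a = 1..17, b in [-a, a]:
  a=1: (1, 0, 226)  [1]
  a=2: (2, 0, 113)  [1]
  a=3..4: none
  a=5: (5, -4, 46), (5, 4, 46)  [2]
  a=6..9: none
  a=10: (10, -4, 23), (10, 4, 23)  [2]
  a=11: (11, -8, 22), (11, 8, 22)  [2]
  a=12..17: none
Total reduced forms: 1 + 1 + 2 + 2 + 2 = 8
h = 8

8


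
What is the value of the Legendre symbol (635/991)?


p = 991 is prime, so compute (635/991) with the reciprocity algorithm (Jacobi-symbol steps: pull out 2s via (2/n), flip via reciprocity, reduce):
  reciprocity: (635/991) -> -(991/635)
  reduce: (356/635)
  pull out 2: (2/635) = -1  (since 635 mod 8 = 3)
  pull out 2: (2/635) = -1  (since 635 mod 8 = 3)
  reciprocity: (89/635) -> +(635/89)
  reduce: (12/89)
  pull out 2: (2/89) = +1  (since 89 mod 8 = 1)
  pull out 2: (2/89) = +1  (since 89 mod 8 = 1)
  reciprocity: (3/89) -> +(89/3)
  reduce: (2/3)
  pull out 2: (2/3) = -1  (since 3 mod 8 = 3)
  (1/3) = 1
Product of signs = 1
(635/991) = 1

1


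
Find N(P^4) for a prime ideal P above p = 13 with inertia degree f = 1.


N(P^a) = p^(a*f)
= 13^(4*1)
= 13^4
= 28561

28561


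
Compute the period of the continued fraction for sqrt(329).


Run the CF algorithm for sqrt(329).
a_0 = floor(sqrt(329)) = 18; set m_0=0, q_0=1.
Recurrence: m' = q*a - m,  q' = (d - m'^2)/q,  a' = floor((a_0 + m')/q').
  step 1: m=18, q=5, a=7
  step 2: m=17, q=8, a=4
  step 3: m=15, q=13, a=2
  step 4: m=11, q=16, a=1
  step 5: m=5, q=19, a=1
  step 6: m=14, q=7, a=4
  step 7: m=14, q=19, a=1
  step 8: m=5, q=16, a=1
  step 9: m=11, q=13, a=2
  step 10: m=15, q=8, a=4
  step 11: m=17, q=5, a=7
  step 12: m=18, q=1, a=36
a_12 = 2*a_0 = 36, so the period closes here.
sqrt(329) = [18; 7, 4, 2, 1, 1, 4, 1, 1, 2, 4, 7, 36]
Period length = 12

12


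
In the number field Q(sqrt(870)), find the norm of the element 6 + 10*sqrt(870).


N(a + b*sqrt(d)) = a^2 - d*b^2
= (6)^2 - (870)*(10)^2
= 36 - 87000
= -86964

-86964


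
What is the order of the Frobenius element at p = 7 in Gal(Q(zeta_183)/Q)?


The Frobenius at p in Gal(Q(zeta_n)/Q) = (Z/nZ)* is the class of p, so its order is ord_183(7), the smallest k >= 1 with 7^k = 1 mod 183.
n = 183 = 3 * 61, phi(183) = 120; the order divides phi(n).
Divisors of 120: 1, 2, 3, 4, 5, 6, 8, 10, 12, 15, 20, 24, 30, 40, 60, 120
Repeated squaring mod 183: 7^1 = 7, 7^2 = 49, 7^4 = 22, 7^8 = 118, 7^16 = 16, 7^32 = 73, 7^64 = 22
Test divisors in increasing order:
  k=1: 7^1 = 7 mod 183
  k=2: 7^2 = 49 mod 183
  k=3: 7^3 = 49 * 7 = 160 mod 183
  k=4: 7^4 = 22 mod 183
  k=5: 7^5 = 22 * 7 = 154 mod 183
  k=6: 7^6 = 22 * 49 = 163 mod 183
  k=8: 7^8 = 118 mod 183
  k=10: 7^10 = 118 * 49 = 109 mod 183
  k=12: 7^12 = 118 * 22 = 34 mod 183
  k=15: 7^15 = 118 * 22 * 49 * 7 = 133 mod 183
  k=20: 7^20 = 16 * 22 = 169 mod 183
  k=24: 7^24 = 16 * 118 = 58 mod 183
  k=30: 7^30 = 16 * 118 * 22 * 49 = 121 mod 183
  k=40: 7^40 = 73 * 118 = 13 mod 183
  k=60: 7^60 = 73 * 16 * 118 * 22 = 1 mod 183  <- first divisor giving 1
Order = 60

60


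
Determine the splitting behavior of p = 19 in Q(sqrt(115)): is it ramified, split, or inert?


K = Q(sqrt(115)). Since d mod 4 = 3, disc(K) = 460.
Check p | disc: 460 mod 19 = 4.
p does not divide disc. Compute Legendre symbol (d/p):
1^((19-1)/2) mod 19 = 1
(d/p) = 1, so p splits: (p) = P*P' with e=1, f=1, g=2.
Therefore p is split.

split


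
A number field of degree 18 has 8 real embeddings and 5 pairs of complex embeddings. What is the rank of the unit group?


By Dirichlet's unit theorem:
rank = r1 + r2 - 1
= 8 + 5 - 1
= 12

12


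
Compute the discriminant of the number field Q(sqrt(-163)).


For K = Q(sqrt(d)) with d squarefree: disc(K) = d if d = 1 mod 4, and disc(K) = 4d if d = 2 or 3 mod 4.
Here d = -163, and d mod 4 = 1.
d = 1 mod 4 (O_K = Z[(1+sqrt(d))/2]), so disc(K) = d = -163

-163


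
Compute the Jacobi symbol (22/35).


Compute (22/35) via quadratic reciprocity:
  pull out 2: (2/35) = -1  (since 35 mod 8 = 3)
  reciprocity: (11/35) -> -(35/11)
  reduce: (2/11)
  pull out 2: (2/11) = -1  (since 11 mod 8 = 3)
  (1/11) = 1
Product of signs = -1

-1


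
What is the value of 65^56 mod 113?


p = 113 is prime and the exponent is (p-1)/2 = 56, so by Euler's criterion 65^56 = (65/113) = +1 or -1 mod 113.
Compute by square-and-multiply:
  56 = 32 + 16 + 8 (binary 111000)
  Repeated squaring mod 113: 65^1 = 65, 65^2 = 44, 65^4 = 15, 65^8 = 112, 65^16 = 1, 65^32 = 1
  65^56 = 65^32 * 65^16 * 65^8 = 1 * 1 * 112 mod 113
    1 * 1 = 1 = 1 mod 113
    1 * 112 = 112 = 112 mod 113
  65^56 = 112 mod 113
Result 112 = p - 1 = -1 mod 113: 65 is a quadratic non-residue mod 113. As a residue in [0, p-1] the value is 112.
65^56 mod 113 = 112

112


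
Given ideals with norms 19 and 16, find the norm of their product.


N(IJ) = N(I) * N(J)
= 19 * 16
= 304

304


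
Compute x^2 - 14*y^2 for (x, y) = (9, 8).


x^2 - d*y^2
= 9^2 - 14*8^2
= 81 - 896
= -815

-815


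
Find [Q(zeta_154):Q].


The degree equals Euler's totient phi(154).
154 = 2 * 7 * 11
phi(154) = 60

60


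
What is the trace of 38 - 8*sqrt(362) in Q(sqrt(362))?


Tr(a + b*sqrt(d)) = (a + b*sqrt(d)) + (a - b*sqrt(d)) = 2a
= 2 * (38)
= 76

76


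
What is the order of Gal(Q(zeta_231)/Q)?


|Gal(Q(zeta_231)/Q)| = phi(231)
= 120

120


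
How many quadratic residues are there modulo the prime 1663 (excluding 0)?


For prime p, the number of non-zero quadratic residues is (p-1)/2.
= (1663-1)/2
= 831

831


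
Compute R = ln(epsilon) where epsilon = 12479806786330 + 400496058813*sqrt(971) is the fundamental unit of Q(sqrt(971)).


epsilon = 12479806786330 + 400496058813*sqrt(971)
= 2.4960e+13
R = ln(2.4960e+13)
= 30.8483

30.8483


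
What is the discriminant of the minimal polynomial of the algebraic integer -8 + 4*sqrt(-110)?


The element -8 + 4*sqrt(-110) has minimal polynomial:
x^2 + 16*x + 1824
Discriminant = (16)^2 - 4*(1824)
= 256 - 7296
= -7040

-7040


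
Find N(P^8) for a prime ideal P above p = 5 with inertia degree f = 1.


N(P^a) = p^(a*f)
= 5^(8*1)
= 5^8
= 390625

390625


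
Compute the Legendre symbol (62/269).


p = 269 is prime, so compute (62/269) with the reciprocity algorithm (Jacobi-symbol steps: pull out 2s via (2/n), flip via reciprocity, reduce):
  pull out 2: (2/269) = -1  (since 269 mod 8 = 5)
  reciprocity: (31/269) -> +(269/31)
  reduce: (21/31)
  reciprocity: (21/31) -> +(31/21)
  reduce: (10/21)
  pull out 2: (2/21) = -1  (since 21 mod 8 = 5)
  reciprocity: (5/21) -> +(21/5)
  reduce: (1/5)
  (1/5) = 1
Product of signs = 1
(62/269) = 1

1


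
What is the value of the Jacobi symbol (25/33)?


Compute (25/33) via quadratic reciprocity:
  reciprocity: (25/33) -> +(33/25)
  reduce: (8/25)
  pull out 2: (2/25) = +1  (since 25 mod 8 = 1)
  pull out 2: (2/25) = +1  (since 25 mod 8 = 1)
  pull out 2: (2/25) = +1  (since 25 mod 8 = 1)
  (1/25) = 1
Product of signs = 1

1


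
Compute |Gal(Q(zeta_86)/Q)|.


|Gal(Q(zeta_86)/Q)| = phi(86)
= 42

42


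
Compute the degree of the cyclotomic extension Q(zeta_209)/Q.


The degree equals Euler's totient phi(209).
209 = 11 * 19
phi(209) = 180

180


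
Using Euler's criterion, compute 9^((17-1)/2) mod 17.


p = 17 is prime and the exponent is (p-1)/2 = 8, so by Euler's criterion 9^8 = (9/17) = +1 or -1 mod 17.
Compute by square-and-multiply:
  8 = 8 (binary 1000)
  Repeated squaring mod 17: 9^1 = 9, 9^2 = 13, 9^4 = 16, 9^8 = 1
  9^8 = 1 mod 17
Result 1: 9 is a quadratic residue mod 17.
9^8 mod 17 = 1

1


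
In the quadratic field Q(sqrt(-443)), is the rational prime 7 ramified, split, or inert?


K = Q(sqrt(-443)). Since d mod 4 = 1, disc(K) = -443.
Check p | disc: -443 mod 7 = 5.
p does not divide disc. Compute Legendre symbol (d/p):
5^((7-1)/2) mod 7 = -1
(d/p) = -1, so p is inert: (p) stays prime with e=1, f=2, g=1.
Therefore p is inert.

inert


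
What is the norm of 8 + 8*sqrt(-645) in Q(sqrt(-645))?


N(a + b*sqrt(d)) = a^2 - d*b^2
= (8)^2 - (-645)*(8)^2
= 64 + 41280
= 41344

41344


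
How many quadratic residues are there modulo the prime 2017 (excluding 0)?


For prime p, the number of non-zero quadratic residues is (p-1)/2.
= (2017-1)/2
= 1008

1008


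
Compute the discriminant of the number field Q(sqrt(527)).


For K = Q(sqrt(d)) with d squarefree: disc(K) = d if d = 1 mod 4, and disc(K) = 4d if d = 2 or 3 mod 4.
Here d = 527, and d mod 4 = 3.
d = 3 mod 4, not 1 (O_K = Z[sqrt(d)]), so disc(K) = 4d = 4 * (527) = 2108

2108


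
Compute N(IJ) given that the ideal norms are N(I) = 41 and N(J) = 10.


N(IJ) = N(I) * N(J)
= 41 * 10
= 410

410


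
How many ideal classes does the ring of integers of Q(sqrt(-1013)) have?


K = Q(sqrt(-1013)). d mod 4 = 3, so D = disc(K) = 4d = -4052
h(K) equals the number of primitive reduced positive-definite forms (a, b, c) = a*x^2 + b*x*y + c*y^2 with b^2 - 4ac = D,
where reduced means |b| <= a <= c, with b >= 0 whenever |b| = a or a = c, and primitive means gcd(a, b, c) = 1.
Reduced forces 3a^2 <= |D| = 4052, so 1 <= a <= 36; b must have the parity of D, and c = (b^2 - D)/(4a) must be an integer >= a.
Enumerate a = 1..36, b in [-a, a]:
  a=1: (1, 0, 1013)  [1]
  a=2: (2, 2, 507)  [1]
  a=3: (3, -2, 338), (3, 2, 338)  [2]
  a=4..5: none
  a=6: (6, -2, 169), (6, 2, 169)  [2]
  a=7: (7, -6, 146), (7, 6, 146)  [2]
  a=8: none
  a=9: (9, -4, 113), (9, 4, 113)  [2]
  a=10..12: none
  a=13: (13, -2, 78), (13, 2, 78)  [2]
  a=14: (14, -6, 73), (14, 6, 73)  [2]
  a=15..17: none
  a=18: (18, -14, 59), (18, 14, 59)  [2]
  a=19..20: none
  a=21: (21, -20, 53), (21, -8, 49), (21, 8, 49), (21, 20, 53)  [4]
  a=22..25: none
  a=26: (26, -2, 39), (26, 2, 39)  [2]
  a=27: (27, -22, 42), (27, 22, 42)  [2]
  a=28..30: none
  a=31: (31, -28, 39), (31, 28, 39)  [2]
  a=32..36: none
Total reduced forms: 1 + 1 + 2 + 2 + 2 + 2 + 2 + 2 + 2 + 4 + 2 + 2 + 2 = 26
h = 26

26


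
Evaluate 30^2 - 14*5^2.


x^2 - d*y^2
= 30^2 - 14*5^2
= 900 - 350
= 550

550


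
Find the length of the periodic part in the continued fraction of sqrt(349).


Run the CF algorithm for sqrt(349).
a_0 = floor(sqrt(349)) = 18; set m_0=0, q_0=1.
Recurrence: m' = q*a - m,  q' = (d - m'^2)/q,  a' = floor((a_0 + m')/q').
  step 1: m=18, q=25, a=1
  step 2: m=7, q=12, a=2
  step 3: m=17, q=5, a=7
  step 4: m=18, q=5, a=7
  step 5: m=17, q=12, a=2
  step 6: m=7, q=25, a=1
  step 7: m=18, q=1, a=36
a_7 = 2*a_0 = 36, so the period closes here.
sqrt(349) = [18; 1, 2, 7, 7, 2, 1, 36]
Period length = 7

7


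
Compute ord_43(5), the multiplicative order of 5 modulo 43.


We want ord_43(5), the smallest k >= 1 with 5^k = 1 mod 43.
n = 43 = 43, phi(43) = 42; the order divides phi(n).
Divisors of 42: 1, 2, 3, 6, 7, 14, 21, 42
Repeated squaring mod 43: 5^1 = 5, 5^2 = 25, 5^4 = 23, 5^8 = 13, 5^16 = 40, 5^32 = 9
Test divisors in increasing order:
  k=1: 5^1 = 5 mod 43
  k=2: 5^2 = 25 mod 43
  k=3: 5^3 = 25 * 5 = 39 mod 43
  k=6: 5^6 = 23 * 25 = 16 mod 43
  k=7: 5^7 = 23 * 25 * 5 = 37 mod 43
  k=14: 5^14 = 13 * 23 * 25 = 36 mod 43
  k=21: 5^21 = 40 * 23 * 5 = 42 mod 43
  k=42: 5^42 = 9 * 13 * 25 = 1 mod 43  <- first divisor giving 1
Order = 42

42


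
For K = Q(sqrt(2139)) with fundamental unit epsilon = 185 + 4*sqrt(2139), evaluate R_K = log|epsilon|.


epsilon = 185 + 4*sqrt(2139)
= 369.9973
R = ln(369.9973)
= 5.9135

5.9135


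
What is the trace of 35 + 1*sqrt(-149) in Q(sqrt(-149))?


Tr(a + b*sqrt(d)) = (a + b*sqrt(d)) + (a - b*sqrt(d)) = 2a
= 2 * (35)
= 70

70


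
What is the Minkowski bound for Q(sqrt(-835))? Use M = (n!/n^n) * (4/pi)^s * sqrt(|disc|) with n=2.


d = -835, d mod 4 = 1, so disc(K) = d = -835; |disc(K)| = 835
Imaginary quadratic field, so n = 2, s = r2 = 1, r1 = 0
M = (n!/n^n) * (4/pi)^s * sqrt(|disc(K)|) = (2!/2^2) * (4/pi)^1 * sqrt(835)
= 0.5 * 1.273240 * 28.896367
= 18.3960

18.3960


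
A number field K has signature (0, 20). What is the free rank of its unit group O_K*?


By Dirichlet's unit theorem:
rank = r1 + r2 - 1
= 0 + 20 - 1
= 19

19


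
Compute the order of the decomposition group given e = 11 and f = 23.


|D_P| = e * f
= 11 * 23
= 253

253


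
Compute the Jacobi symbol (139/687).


Compute (139/687) via quadratic reciprocity:
  reciprocity: (139/687) -> -(687/139)
  reduce: (131/139)
  reciprocity: (131/139) -> -(139/131)
  reduce: (8/131)
  pull out 2: (2/131) = -1  (since 131 mod 8 = 3)
  pull out 2: (2/131) = -1  (since 131 mod 8 = 3)
  pull out 2: (2/131) = -1  (since 131 mod 8 = 3)
  (1/131) = 1
Product of signs = -1

-1


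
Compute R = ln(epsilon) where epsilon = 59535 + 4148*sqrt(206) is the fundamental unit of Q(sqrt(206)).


epsilon = 59535 + 4148*sqrt(206)
= 119070.0000
R = ln(119070.0000)
= 11.6875

11.6875


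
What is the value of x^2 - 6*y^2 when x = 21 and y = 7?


x^2 - d*y^2
= 21^2 - 6*7^2
= 441 - 294
= 147

147


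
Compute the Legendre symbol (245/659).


p = 659 is prime, so compute (245/659) with the reciprocity algorithm (Jacobi-symbol steps: pull out 2s via (2/n), flip via reciprocity, reduce):
  reciprocity: (245/659) -> +(659/245)
  reduce: (169/245)
  reciprocity: (169/245) -> +(245/169)
  reduce: (76/169)
  pull out 2: (2/169) = +1  (since 169 mod 8 = 1)
  pull out 2: (2/169) = +1  (since 169 mod 8 = 1)
  reciprocity: (19/169) -> +(169/19)
  reduce: (17/19)
  reciprocity: (17/19) -> +(19/17)
  reduce: (2/17)
  pull out 2: (2/17) = +1  (since 17 mod 8 = 1)
  (1/17) = 1
Product of signs = 1
(245/659) = 1

1


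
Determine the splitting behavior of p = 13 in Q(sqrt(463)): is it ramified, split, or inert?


K = Q(sqrt(463)). Since d mod 4 = 3, disc(K) = 1852.
Check p | disc: 1852 mod 13 = 6.
p does not divide disc. Compute Legendre symbol (d/p):
8^((13-1)/2) mod 13 = -1
(d/p) = -1, so p is inert: (p) stays prime with e=1, f=2, g=1.
Therefore p is inert.

inert


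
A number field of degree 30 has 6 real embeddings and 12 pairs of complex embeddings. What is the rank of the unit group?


By Dirichlet's unit theorem:
rank = r1 + r2 - 1
= 6 + 12 - 1
= 17

17


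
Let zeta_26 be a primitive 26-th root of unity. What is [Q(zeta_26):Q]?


The degree equals Euler's totient phi(26).
26 = 2 * 13
phi(26) = 12

12


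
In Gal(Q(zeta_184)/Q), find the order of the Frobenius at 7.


The Frobenius at p in Gal(Q(zeta_n)/Q) = (Z/nZ)* is the class of p, so its order is ord_184(7), the smallest k >= 1 with 7^k = 1 mod 184.
n = 184 = 2^3 * 23, phi(184) = 88; the order divides phi(n).
Divisors of 88: 1, 2, 4, 8, 11, 22, 44, 88
Repeated squaring mod 184: 7^1 = 7, 7^2 = 49, 7^4 = 9, 7^8 = 81, 7^16 = 121, 7^32 = 105, 7^64 = 169
Test divisors in increasing order:
  k=1: 7^1 = 7 mod 184
  k=2: 7^2 = 49 mod 184
  k=4: 7^4 = 9 mod 184
  k=8: 7^8 = 81 mod 184
  k=11: 7^11 = 81 * 49 * 7 = 183 mod 184
  k=22: 7^22 = 121 * 9 * 49 = 1 mod 184  <- first divisor giving 1
Order = 22

22


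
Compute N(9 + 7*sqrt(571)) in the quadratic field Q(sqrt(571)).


N(a + b*sqrt(d)) = a^2 - d*b^2
= (9)^2 - (571)*(7)^2
= 81 - 27979
= -27898

-27898


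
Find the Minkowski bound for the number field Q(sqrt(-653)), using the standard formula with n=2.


d = -653, d mod 4 = 3, so disc(K) = 4d = -2612; |disc(K)| = 2612
Imaginary quadratic field, so n = 2, s = r2 = 1, r1 = 0
M = (n!/n^n) * (4/pi)^s * sqrt(|disc(K)|) = (2!/2^2) * (4/pi)^1 * sqrt(2612)
= 0.5 * 1.273240 * 51.107729
= 32.5362

32.5362


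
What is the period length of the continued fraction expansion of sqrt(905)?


Run the CF algorithm for sqrt(905).
a_0 = floor(sqrt(905)) = 30; set m_0=0, q_0=1.
Recurrence: m' = q*a - m,  q' = (d - m'^2)/q,  a' = floor((a_0 + m')/q').
  step 1: m=30, q=5, a=12
  step 2: m=30, q=1, a=60
a_2 = 2*a_0 = 60, so the period closes here.
sqrt(905) = [30; 12, 60]
Period length = 2

2


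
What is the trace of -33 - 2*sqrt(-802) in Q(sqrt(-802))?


Tr(a + b*sqrt(d)) = (a + b*sqrt(d)) + (a - b*sqrt(d)) = 2a
= 2 * (-33)
= -66

-66


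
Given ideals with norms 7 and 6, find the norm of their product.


N(IJ) = N(I) * N(J)
= 7 * 6
= 42

42


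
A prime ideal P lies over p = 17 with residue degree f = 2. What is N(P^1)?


N(P^a) = p^(a*f)
= 17^(1*2)
= 17^2
= 289

289


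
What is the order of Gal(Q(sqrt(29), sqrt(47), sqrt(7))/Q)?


The 3 square roots of distinct primes are multiplicatively independent over Q,
so [K:Q] = 2^3 and Gal(K/Q) is isomorphic to (Z/2Z)^3.
|Gal| = 2^3 = 8

8


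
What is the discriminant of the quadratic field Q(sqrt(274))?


For K = Q(sqrt(d)) with d squarefree: disc(K) = d if d = 1 mod 4, and disc(K) = 4d if d = 2 or 3 mod 4.
Here d = 274, and d mod 4 = 2.
d = 2 mod 4, not 1 (O_K = Z[sqrt(d)]), so disc(K) = 4d = 4 * (274) = 1096

1096


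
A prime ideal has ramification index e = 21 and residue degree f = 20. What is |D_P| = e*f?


|D_P| = e * f
= 21 * 20
= 420

420


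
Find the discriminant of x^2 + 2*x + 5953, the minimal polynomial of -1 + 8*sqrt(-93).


The element -1 + 8*sqrt(-93) has minimal polynomial:
x^2 + 2*x + 5953
Discriminant = (2)^2 - 4*(5953)
= 4 - 23812
= -23808

-23808


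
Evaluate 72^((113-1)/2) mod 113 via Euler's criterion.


p = 113 is prime and the exponent is (p-1)/2 = 56, so by Euler's criterion 72^56 = (72/113) = +1 or -1 mod 113.
Compute by square-and-multiply:
  56 = 32 + 16 + 8 (binary 111000)
  Repeated squaring mod 113: 72^1 = 72, 72^2 = 99, 72^4 = 83, 72^8 = 109, 72^16 = 16, 72^32 = 30
  72^56 = 72^32 * 72^16 * 72^8 = 30 * 16 * 109 mod 113
    30 * 16 = 480 = 28 mod 113
    28 * 109 = 3052 = 1 mod 113
  72^56 = 1 mod 113
Result 1: 72 is a quadratic residue mod 113.
72^56 mod 113 = 1

1


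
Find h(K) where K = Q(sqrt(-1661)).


K = Q(sqrt(-1661)). d mod 4 = 3, so D = disc(K) = 4d = -6644
h(K) equals the number of primitive reduced positive-definite forms (a, b, c) = a*x^2 + b*x*y + c*y^2 with b^2 - 4ac = D,
where reduced means |b| <= a <= c, with b >= 0 whenever |b| = a or a = c, and primitive means gcd(a, b, c) = 1.
Reduced forces 3a^2 <= |D| = 6644, so 1 <= a <= 47; b must have the parity of D, and c = (b^2 - D)/(4a) must be an integer >= a.
Enumerate a = 1..47, b in [-a, a]:
  a=1: (1, 0, 1661)  [1]
  a=2: (2, 2, 831)  [1]
  a=3: (3, -2, 554), (3, 2, 554)  [2]
  a=4: none
  a=5: (5, -4, 333), (5, 4, 333)  [2]
  a=6: (6, -2, 277), (6, 2, 277)  [2]
  a=7..8: none
  a=9: (9, -4, 185), (9, 4, 185)  [2]
  a=10: (10, -6, 167), (10, 6, 167)  [2]
  a=11: (11, 0, 151)  [1]
  a=12: none
  a=13: (13, -8, 129), (13, 8, 129)  [2]
  a=14: none
  a=15: (15, -14, 114), (15, -4, 111), (15, 4, 111), (15, 14, 114)  [4]
  a=16..17: none
  a=18: (18, -14, 95), (18, 14, 95)  [2]
  a=19: (19, -14, 90), (19, 14, 90)  [2]
  a=20..21: none
  a=22: (22, 22, 81)  [1]
  a=23: (23, -16, 75), (23, 16, 75)  [2]
  a=24: none
  a=25: (25, -16, 69), (25, 16, 69)  [2]
  a=26: (26, -18, 67), (26, 18, 67)  [2]
  a=27: (27, -22, 66), (27, 22, 66)  [2]
  a=28..29: none
  a=30: (30, -26, 61), (30, -14, 57), (30, 14, 57), (30, 26, 61)  [4]
  a=31..32: none
  a=33: (33, -22, 54), (33, 22, 54)  [2]
  a=34..36: none
  a=37: (37, -4, 45), (37, 4, 45)  [2]
  a=38: (38, -14, 45), (38, 14, 45)  [2]
  a=39: (39, -34, 50), (39, -8, 43), (39, 8, 43), (39, 34, 50)  [4]
  a=40: none
  a=41: (41, -30, 46), (41, 30, 46)  [2]
  a=42..47: none
Total reduced forms: 1 + 1 + 2 + 2 + 2 + 2 + 2 + 1 + 2 + 4 + 2 + 2 + 1 + 2 + 2 + 2 + 2 + 4 + 2 + 2 + 2 + 4 + 2 = 48
h = 48

48


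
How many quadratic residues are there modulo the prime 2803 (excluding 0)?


For prime p, the number of non-zero quadratic residues is (p-1)/2.
= (2803-1)/2
= 1401

1401


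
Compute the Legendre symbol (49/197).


p = 197 is prime, so compute (49/197) with the reciprocity algorithm (Jacobi-symbol steps: pull out 2s via (2/n), flip via reciprocity, reduce):
  reciprocity: (49/197) -> +(197/49)
  reduce: (1/49)
  (1/49) = 1
Product of signs = 1
(49/197) = 1

1


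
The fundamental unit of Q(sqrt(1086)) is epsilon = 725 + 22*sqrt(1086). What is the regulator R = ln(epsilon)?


epsilon = 725 + 22*sqrt(1086)
= 1449.9993
R = ln(1449.9993)
= 7.2793

7.2793


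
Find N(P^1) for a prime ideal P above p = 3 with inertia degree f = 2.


N(P^a) = p^(a*f)
= 3^(1*2)
= 3^2
= 9

9


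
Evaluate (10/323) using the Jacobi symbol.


Compute (10/323) via quadratic reciprocity:
  pull out 2: (2/323) = -1  (since 323 mod 8 = 3)
  reciprocity: (5/323) -> +(323/5)
  reduce: (3/5)
  reciprocity: (3/5) -> +(5/3)
  reduce: (2/3)
  pull out 2: (2/3) = -1  (since 3 mod 8 = 3)
  (1/3) = 1
Product of signs = 1

1


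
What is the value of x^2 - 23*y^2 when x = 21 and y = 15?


x^2 - d*y^2
= 21^2 - 23*15^2
= 441 - 5175
= -4734

-4734


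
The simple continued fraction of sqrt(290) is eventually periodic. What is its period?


Run the CF algorithm for sqrt(290).
a_0 = floor(sqrt(290)) = 17; set m_0=0, q_0=1.
Recurrence: m' = q*a - m,  q' = (d - m'^2)/q,  a' = floor((a_0 + m')/q').
  step 1: m=17, q=1, a=34
a_1 = 2*a_0 = 34, so the period closes here.
sqrt(290) = [17; 34]
Period length = 1

1


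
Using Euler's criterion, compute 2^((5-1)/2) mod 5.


p = 5 is prime and the exponent is (p-1)/2 = 2, so by Euler's criterion 2^2 = (2/5) = +1 or -1 mod 5.
Compute by square-and-multiply:
  2 = 2 (binary 10)
  Repeated squaring mod 5: 2^1 = 2, 2^2 = 4
  2^2 = 4 mod 5
Result 4 = p - 1 = -1 mod 5: 2 is a quadratic non-residue mod 5. As a residue in [0, p-1] the value is 4.
2^2 mod 5 = 4

4


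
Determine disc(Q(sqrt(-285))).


For K = Q(sqrt(d)) with d squarefree: disc(K) = d if d = 1 mod 4, and disc(K) = 4d if d = 2 or 3 mod 4.
Here d = -285, and d mod 4 = 3.
d = 3 mod 4, not 1 (O_K = Z[sqrt(d)]), so disc(K) = 4d = 4 * (-285) = -1140

-1140


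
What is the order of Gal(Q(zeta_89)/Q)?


|Gal(Q(zeta_89)/Q)| = phi(89)
= 88

88


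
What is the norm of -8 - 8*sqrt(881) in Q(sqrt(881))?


N(a + b*sqrt(d)) = a^2 - d*b^2
= (-8)^2 - (881)*(-8)^2
= 64 - 56384
= -56320

-56320


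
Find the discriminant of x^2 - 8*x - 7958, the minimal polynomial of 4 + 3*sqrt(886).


The element 4 + 3*sqrt(886) has minimal polynomial:
x^2 - 8*x - 7958
Discriminant = (-8)^2 - 4*(-7958)
= 64 + 31832
= 31896

31896


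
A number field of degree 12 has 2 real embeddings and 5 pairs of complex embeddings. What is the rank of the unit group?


By Dirichlet's unit theorem:
rank = r1 + r2 - 1
= 2 + 5 - 1
= 6

6
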